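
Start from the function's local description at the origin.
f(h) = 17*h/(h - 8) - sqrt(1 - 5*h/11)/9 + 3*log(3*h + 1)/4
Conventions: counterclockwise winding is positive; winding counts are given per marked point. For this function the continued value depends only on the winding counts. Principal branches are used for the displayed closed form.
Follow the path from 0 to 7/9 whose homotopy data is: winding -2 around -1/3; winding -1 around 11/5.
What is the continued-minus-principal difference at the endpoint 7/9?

Continued minus principal equals ((16/297)*sqrt(11)) - ((3)*pi)*i.

The rational part is single-valued and drops out of the difference; each branch term changes only by its own monodromy.
(-1/9)*sqrt(1 - h/(11/5)): winding -1 is odd, the square root flips sign, contributing -2*(-1/9)*sqrt(1 - (7/9)/(11/5)) = -2*(-1/9)*sqrt(64/99) = (16/297)*sqrt(11).
(3/4)*log(1 - h/(-1/3)): each positive loop around -1/3 adds 2*pi*i to the log, so winding -2 contributes (3/4)*(-2)*2*pi*i = -(3)*pi*i.
Summing the contributions at h = 7/9 gives ((16/297)*sqrt(11)) - ((3)*pi)*i.


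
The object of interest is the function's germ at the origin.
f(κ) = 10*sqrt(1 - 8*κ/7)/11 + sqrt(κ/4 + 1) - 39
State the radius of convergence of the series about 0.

Branch term (1)*sqrt(1 - κ/(-4)): its argument vanishes at κ = -4, a square-root branch point, modulus 4.
Branch term (10/11)*sqrt(1 - κ/(7/8)): its argument vanishes at κ = 7/8, a square-root branch point, modulus 7/8.
The radius of convergence is the smallest modulus among the singular points: 7/8.

The radius of convergence is 7/8.


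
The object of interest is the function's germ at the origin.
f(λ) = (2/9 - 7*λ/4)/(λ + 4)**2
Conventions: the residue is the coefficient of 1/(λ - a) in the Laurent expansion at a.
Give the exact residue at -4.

At the order-2 pole -4 set g(λ) = (λ - (-4))^2*f(λ) = 2/9 - 7*λ/4.
Order-2 pole: residue = g'(a); g'(-4) = -7/4, so the residue is -7/4.

The residue is -7/4.


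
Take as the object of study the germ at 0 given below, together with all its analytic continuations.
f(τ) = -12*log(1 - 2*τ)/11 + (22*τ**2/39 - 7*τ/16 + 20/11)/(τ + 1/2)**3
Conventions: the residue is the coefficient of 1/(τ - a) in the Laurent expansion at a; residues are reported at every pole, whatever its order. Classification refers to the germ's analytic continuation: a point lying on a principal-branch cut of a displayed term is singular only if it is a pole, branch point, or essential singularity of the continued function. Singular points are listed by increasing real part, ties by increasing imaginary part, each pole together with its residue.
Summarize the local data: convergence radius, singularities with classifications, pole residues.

Denominator factor (τ + 1/2)^3: pole of order 3 at -1/2, modulus 1/2.
Branch term (-12/11)*log(1 - τ/(1/2)): its argument vanishes at τ = 1/2, a logarithmic branch point, modulus 1/2.
The radius of convergence is the smallest modulus among the singular points: 1/2.
The branch term is analytic at -1/2 and contributes nothing to the residue; only the rational part matters.
At the order-3 pole -1/2 set g(τ) = (τ - (-1/2))^3*(rational part) = 22*τ**2/39 - 7*τ/16 + 20/11.
Order-3 pole: residue = g''(a)/2; g''(-1/2) = 44/39, so the residue is 22/39.
List the singular points by increasing real part (a conjugate pair: the negative imaginary part first).

Radius of convergence at 0: 1/2.
At -1/2: a pole of order 3; residue 22/39.
At 1/2: a logarithmic branch point.


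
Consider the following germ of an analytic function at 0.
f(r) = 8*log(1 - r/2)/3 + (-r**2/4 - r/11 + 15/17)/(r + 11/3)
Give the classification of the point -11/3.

The denominator factor r + 11/3 vanishes at -11/3 and appears to the power 1; the numerator there equals -1313/612, nonzero, and no other factor vanishes.
The branch terms are analytic at this point.
Hence a pole whose order is the multiplicity, 1.

The point is a pole of order 1.


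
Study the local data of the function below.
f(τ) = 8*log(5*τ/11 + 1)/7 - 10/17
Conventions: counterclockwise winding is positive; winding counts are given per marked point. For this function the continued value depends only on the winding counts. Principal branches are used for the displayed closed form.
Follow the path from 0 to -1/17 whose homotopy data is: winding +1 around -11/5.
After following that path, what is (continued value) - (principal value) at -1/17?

Continued minus principal equals (16/7)*pi*i.

The rational part is single-valued and drops out of the difference; each branch term changes only by its own monodromy.
(8/7)*log(1 - τ/(-11/5)): each positive loop around -11/5 adds 2*pi*i to the log, so winding +1 contributes (8/7)*(1)*2*pi*i = (16/7)*pi*i.
Summing the contributions at τ = -1/17 gives (16/7)*pi*i.


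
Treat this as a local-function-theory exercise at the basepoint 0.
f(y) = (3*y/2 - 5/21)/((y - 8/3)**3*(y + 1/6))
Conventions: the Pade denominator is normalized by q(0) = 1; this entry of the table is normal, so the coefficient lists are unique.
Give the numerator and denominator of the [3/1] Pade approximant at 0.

Taylor coefficients needed (expand at 0): a_0 = 135/1792, a_1 = -12069/14336, a_2 = 262683/57344, a_3 = -12774267/458752, a_4 = 1224656577/7340032.
Write the denominator as Q(y) = 1 + q1*y. Requiring Q*f - P = O(y^5) with deg P <= 3 kills the coefficients of y^4..y^4 in Q*f:
  y^4: a_4 + q1*a_3 = 0, i.e. 1224656577/7340032 + (-12774267/458752)*q1 = 0.
Solving this linear system: q1 = 62219/10384.
The numerator is Q*f truncated at degree 3: P0 = a_0 = 135/1792; P1 = a_1 + q1*a_0 = -7265997/18608128; P2 = a_2 + q1*a_1 = -68996043/148865024; P3 = a_3 + q1*a_2 = -237124989/595460096.

The Pade approximant has numerator coefficients [135/1792, -7265997/18608128, -68996043/148865024, -237124989/595460096]; denominator coefficients [1, 62219/10384].


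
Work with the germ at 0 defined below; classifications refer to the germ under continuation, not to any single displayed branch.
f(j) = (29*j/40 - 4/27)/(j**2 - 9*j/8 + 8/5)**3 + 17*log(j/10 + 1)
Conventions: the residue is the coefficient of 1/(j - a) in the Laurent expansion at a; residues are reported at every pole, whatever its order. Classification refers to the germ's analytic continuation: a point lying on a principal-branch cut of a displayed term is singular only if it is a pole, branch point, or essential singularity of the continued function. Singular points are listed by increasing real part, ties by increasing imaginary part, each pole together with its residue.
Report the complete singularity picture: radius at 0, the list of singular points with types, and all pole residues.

Radius of convergence at 0: (2/5)*sqrt(10).
At -10: a logarithmic branch point.
At (9/16) - ((1/80)*sqrt(8215))*i: a pole of order 3; residue ((11486720/39916752363)*sqrt(8215))*i.
At (9/16) + ((1/80)*sqrt(8215))*i: a pole of order 3; residue -((11486720/39916752363)*sqrt(8215))*i.

Denominator factor (j**2 - 9*j/8 + 8/5)^3: discriminant -1643/320, complex-conjugate roots (9/16) + ((1/80)*sqrt(8215))*i and (9/16) - ((1/80)*sqrt(8215))*i; poles of order 3, moduli (2/5)*sqrt(10) and (2/5)*sqrt(10).
Branch term (17)*log(1 - j/(-10)): its argument vanishes at j = -10, a logarithmic branch point, modulus 10.
The radius of convergence is the smallest modulus among the singular points: (2/5)*sqrt(10).
The branch term is analytic at (9/16) - ((1/80)*sqrt(8215))*i and contributes nothing to the residue; only the rational part matters.
The factor j**2 - 9*j/8 + 8/5 splits as (j - a)(j - a') with a = (9/16) - ((1/80)*sqrt(8215))*i, a' = (9/16) + ((1/80)*sqrt(8215))*i. At the order-3 pole a set g(j) = (j - a)^3*(rational part) = [29*j/40 - 4/27] / (j - a')^3.
Order-3 pole: residue = g''(a)/2; g''((9/16) - ((1/80)*sqrt(8215))*i) = ((22973440/39916752363)*sqrt(8215))*i, so the residue is ((11486720/39916752363)*sqrt(8215))*i.
The branch term is analytic at (9/16) + ((1/80)*sqrt(8215))*i and contributes nothing to the residue; only the rational part matters.
The factor j**2 - 9*j/8 + 8/5 splits as (j - a)(j - a') with a = (9/16) + ((1/80)*sqrt(8215))*i, a' = (9/16) - ((1/80)*sqrt(8215))*i. At the order-3 pole a set g(j) = (j - a)^3*(rational part) = [29*j/40 - 4/27] / (j - a')^3.
Order-3 pole: residue = g''(a)/2; g''((9/16) + ((1/80)*sqrt(8215))*i) = -((22973440/39916752363)*sqrt(8215))*i, so the residue is -((11486720/39916752363)*sqrt(8215))*i.
List the singular points by increasing real part (a conjugate pair: the negative imaginary part first).


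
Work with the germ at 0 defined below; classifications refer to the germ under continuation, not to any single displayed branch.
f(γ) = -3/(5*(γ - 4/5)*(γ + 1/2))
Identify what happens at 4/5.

The denominator factor γ - 4/5 vanishes at 4/5 and appears to the power 1; the numerator there equals -3/5, nonzero, and no other factor vanishes.
Hence a pole whose order is the multiplicity, 1.

The point is a pole of order 1.


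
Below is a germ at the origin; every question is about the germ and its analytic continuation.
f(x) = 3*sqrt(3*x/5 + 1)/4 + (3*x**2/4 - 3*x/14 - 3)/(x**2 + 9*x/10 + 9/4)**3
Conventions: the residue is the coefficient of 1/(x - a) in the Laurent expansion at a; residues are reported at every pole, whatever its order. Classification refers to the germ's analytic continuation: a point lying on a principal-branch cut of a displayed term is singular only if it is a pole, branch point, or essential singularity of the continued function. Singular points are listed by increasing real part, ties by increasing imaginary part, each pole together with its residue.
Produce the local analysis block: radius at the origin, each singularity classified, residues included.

Radius of convergence at 0: 3/2.
At -5/3: an algebraic (square-root) branch point.
At (-9/20) - ((3/20)*sqrt(91))*i: a pole of order 3; residue -((1045250/142424919)*sqrt(91))*i.
At (-9/20) + ((3/20)*sqrt(91))*i: a pole of order 3; residue ((1045250/142424919)*sqrt(91))*i.


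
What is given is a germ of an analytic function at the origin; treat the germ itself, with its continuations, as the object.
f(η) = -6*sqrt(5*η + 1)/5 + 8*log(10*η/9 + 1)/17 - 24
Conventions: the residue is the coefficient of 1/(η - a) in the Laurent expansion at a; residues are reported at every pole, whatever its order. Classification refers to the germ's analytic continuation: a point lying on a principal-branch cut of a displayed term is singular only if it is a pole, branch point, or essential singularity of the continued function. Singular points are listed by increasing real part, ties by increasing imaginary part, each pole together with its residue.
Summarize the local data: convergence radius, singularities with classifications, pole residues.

Radius of convergence at 0: 1/5.
At -9/10: a logarithmic branch point.
At -1/5: an algebraic (square-root) branch point.

Branch term (8/17)*log(1 - η/(-9/10)): its argument vanishes at η = -9/10, a logarithmic branch point, modulus 9/10.
Branch term (-6/5)*sqrt(1 - η/(-1/5)): its argument vanishes at η = -1/5, a square-root branch point, modulus 1/5.
The radius of convergence is the smallest modulus among the singular points: 1/5.
List the singular points by increasing real part (a conjugate pair: the negative imaginary part first).


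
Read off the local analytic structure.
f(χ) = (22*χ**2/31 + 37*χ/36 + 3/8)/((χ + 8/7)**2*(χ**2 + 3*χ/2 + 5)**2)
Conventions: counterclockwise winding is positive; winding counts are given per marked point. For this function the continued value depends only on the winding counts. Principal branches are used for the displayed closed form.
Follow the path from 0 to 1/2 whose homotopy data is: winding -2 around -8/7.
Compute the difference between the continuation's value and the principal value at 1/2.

Continued minus principal equals 0.

The function is rational, hence single-valued: continuing it around any pole returns the same value, so the difference is 0.


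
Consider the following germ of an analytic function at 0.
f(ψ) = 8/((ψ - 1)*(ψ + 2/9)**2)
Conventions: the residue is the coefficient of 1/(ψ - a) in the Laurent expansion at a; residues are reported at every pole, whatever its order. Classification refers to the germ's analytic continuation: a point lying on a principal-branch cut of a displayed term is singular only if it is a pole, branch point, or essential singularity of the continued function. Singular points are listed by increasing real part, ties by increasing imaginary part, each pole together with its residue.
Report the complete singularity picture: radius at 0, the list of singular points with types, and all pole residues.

Radius of convergence at 0: 2/9.
At -2/9: a pole of order 2; residue -648/121.
At 1: a pole of order 1; residue 648/121.

Denominator factor (ψ + 2/9)^2: pole of order 2 at -2/9, modulus 2/9.
Denominator factor (ψ - 1): pole of order 1 at 1, modulus 1.
The radius of convergence is the smallest modulus among the singular points: 2/9.
At the order-2 pole -2/9 set g(ψ) = (ψ - (-2/9))^2*f(ψ) = 8/(ψ - 1).
Order-2 pole: residue = g'(a); g'(-2/9) = -648/121, so the residue is -648/121.
At the order-1 pole 1 set g(ψ) = (ψ - (1))*f(ψ) = 8/(ψ + 2/9)**2.
Simple pole: residue = g(a) at a = 1, which is 648/121.
List the singular points by increasing real part (a conjugate pair: the negative imaginary part first).


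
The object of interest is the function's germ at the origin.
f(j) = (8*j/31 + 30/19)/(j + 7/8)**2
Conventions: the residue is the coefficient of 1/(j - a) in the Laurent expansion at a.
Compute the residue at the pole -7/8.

The residue is 8/31.

At the order-2 pole -7/8 set g(j) = (j - (-7/8))^2*f(j) = 8*j/31 + 30/19.
Order-2 pole: residue = g'(a); g'(-7/8) = 8/31, so the residue is 8/31.


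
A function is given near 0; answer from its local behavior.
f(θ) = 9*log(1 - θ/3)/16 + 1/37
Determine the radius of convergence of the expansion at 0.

The radius of convergence is 3.

Branch term (9/16)*log(1 - θ/(3)): its argument vanishes at θ = 3, a logarithmic branch point, modulus 3.
The radius of convergence is the smallest modulus among the singular points: 3.


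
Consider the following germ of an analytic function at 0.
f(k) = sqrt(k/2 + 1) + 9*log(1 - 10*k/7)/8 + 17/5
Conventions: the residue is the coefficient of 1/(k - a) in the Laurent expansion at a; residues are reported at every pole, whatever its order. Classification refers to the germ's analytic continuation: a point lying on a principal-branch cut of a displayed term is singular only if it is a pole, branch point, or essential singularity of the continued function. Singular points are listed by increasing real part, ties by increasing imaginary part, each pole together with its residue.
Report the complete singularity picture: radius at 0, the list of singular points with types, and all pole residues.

Radius of convergence at 0: 7/10.
At -2: an algebraic (square-root) branch point.
At 7/10: a logarithmic branch point.

Branch term (9/8)*log(1 - k/(7/10)): its argument vanishes at k = 7/10, a logarithmic branch point, modulus 7/10.
Branch term (1)*sqrt(1 - k/(-2)): its argument vanishes at k = -2, a square-root branch point, modulus 2.
The radius of convergence is the smallest modulus among the singular points: 7/10.
List the singular points by increasing real part (a conjugate pair: the negative imaginary part first).


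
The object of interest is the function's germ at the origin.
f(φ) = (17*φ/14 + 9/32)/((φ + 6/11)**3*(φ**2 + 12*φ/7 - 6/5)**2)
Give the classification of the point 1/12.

Denominator factors: φ + 6/11 = 83/132 at φ = 1/12; φ**2 + 12*φ/7 - 6/5 = -5293/5040 at φ = 1/12 — none vanishes.
So the germ continues analytically to 1/12.

The point is a regular point.


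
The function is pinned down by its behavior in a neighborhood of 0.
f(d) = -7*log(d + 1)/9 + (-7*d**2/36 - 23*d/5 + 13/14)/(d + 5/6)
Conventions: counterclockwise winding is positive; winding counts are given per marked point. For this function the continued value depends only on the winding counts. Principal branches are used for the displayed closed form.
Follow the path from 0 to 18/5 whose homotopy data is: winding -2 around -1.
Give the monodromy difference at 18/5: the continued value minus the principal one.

The rational part is single-valued and drops out of the difference; each branch term changes only by its own monodromy.
(-7/9)*log(1 - d/(-1)): each positive loop around -1 adds 2*pi*i to the log, so winding -2 contributes (-7/9)*(-2)*2*pi*i = (28/9)*pi*i.
Summing the contributions at d = 18/5 gives (28/9)*pi*i.

Continued minus principal equals (28/9)*pi*i.


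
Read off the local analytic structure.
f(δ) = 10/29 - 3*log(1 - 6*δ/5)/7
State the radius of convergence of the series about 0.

The radius of convergence is 5/6.

Branch term (-3/7)*log(1 - δ/(5/6)): its argument vanishes at δ = 5/6, a logarithmic branch point, modulus 5/6.
The radius of convergence is the smallest modulus among the singular points: 5/6.


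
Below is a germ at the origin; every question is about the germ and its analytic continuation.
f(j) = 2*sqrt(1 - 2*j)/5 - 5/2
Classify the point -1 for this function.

There is no denominator, hence no pole anywhere.
Branch term sqrt(1 - j/(1/2)): argument at -1 is 3, nonzero, so -1 is not its branch point (a point on a principal cut is still regular for the continued germ).
So the germ continues analytically to -1.

The point is a regular point.


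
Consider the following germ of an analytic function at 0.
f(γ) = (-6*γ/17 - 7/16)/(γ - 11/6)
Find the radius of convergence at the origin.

Denominator factor (γ - 11/6): pole of order 1 at 11/6, modulus 11/6.
The radius of convergence is the smallest modulus among the singular points: 11/6.

The radius of convergence is 11/6.


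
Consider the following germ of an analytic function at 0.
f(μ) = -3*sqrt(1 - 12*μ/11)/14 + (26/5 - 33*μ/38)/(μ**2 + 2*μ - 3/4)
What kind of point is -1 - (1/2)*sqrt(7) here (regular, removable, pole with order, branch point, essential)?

The denominator factor μ**2 + 2*μ - 3/4 vanishes at -1 - (1/2)*sqrt(7) and appears to the power 1; the numerator there equals 1153/190 + (33/76)*sqrt(7), nonzero, and no other factor vanishes.
The branch terms are analytic at this point.
Hence a pole whose order is the multiplicity, 1.

The point is a pole of order 1.


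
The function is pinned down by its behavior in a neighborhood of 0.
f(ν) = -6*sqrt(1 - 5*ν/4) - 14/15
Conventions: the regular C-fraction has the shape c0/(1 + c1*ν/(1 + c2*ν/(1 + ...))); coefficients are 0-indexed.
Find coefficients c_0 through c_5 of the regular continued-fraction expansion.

The regular C-fraction coefficients are [-104/15, 225/416, -355/416, -65/568, -145/284, -355/1856].

Taylor coefficients (expand at 0): a_0 = -104/15, a_1 = 15/4, a_2 = 75/64, a_3 = 375/512, a_4 = 9375/16384, a_5 = 65625/131072.
c0 = a_0 = -104/15. Peel one level at a time: if S = 1 + c*ν/S' with S'(0) = 1, then c is the ν-coefficient of S and S' = c*ν/(S - 1).
S_1 = c0/f = 1 + (225/416)*ν + (79875/173056)*ν^2 + ...; c1 = 225/416.
S_2 = c1*ν/(S_1 - 1) = 1 + (-355/416)*ν + (-25/256)*ν^2 + ...; c2 = -355/416.
S_3 = c2*ν/(S_2 - 1) = 1 + (-65/568)*ν + (-9425/161312)*ν^2 + ...; c3 = -65/568.
S_4 = c3*ν/(S_3 - 1) = 1 + (-145/284)*ν + (-25/256)*ν^2 + ...; c4 = -145/284.
S_5 = c4*ν/(S_4 - 1) = 1 + (-355/1856)*ν + ...; c5 = -355/1856.


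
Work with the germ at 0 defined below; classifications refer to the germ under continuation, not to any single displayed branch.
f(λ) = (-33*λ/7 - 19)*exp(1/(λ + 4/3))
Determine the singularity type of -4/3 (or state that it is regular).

The point is an essential singularity.

The exponent 1/(λ - (-4/3)) has a pole at -4/3, so exp(1/(λ - (-4/3))) takes every nonzero value near it: an essential singularity (not a pole of any order).


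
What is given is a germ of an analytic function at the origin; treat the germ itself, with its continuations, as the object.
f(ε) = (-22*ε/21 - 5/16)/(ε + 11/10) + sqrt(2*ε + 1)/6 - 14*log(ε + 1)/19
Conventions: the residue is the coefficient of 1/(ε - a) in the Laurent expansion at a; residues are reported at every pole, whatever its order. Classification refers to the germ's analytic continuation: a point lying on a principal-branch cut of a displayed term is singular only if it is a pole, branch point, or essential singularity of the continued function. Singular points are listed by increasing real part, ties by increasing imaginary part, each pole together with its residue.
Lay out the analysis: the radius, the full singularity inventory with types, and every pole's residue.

Radius of convergence at 0: 1/2.
At -11/10: a pole of order 1; residue 1411/1680.
At -1: a logarithmic branch point.
At -1/2: an algebraic (square-root) branch point.

Denominator factor (ε + 11/10): pole of order 1 at -11/10, modulus 11/10.
Branch term (-14/19)*log(1 - ε/(-1)): its argument vanishes at ε = -1, a logarithmic branch point, modulus 1.
Branch term (1/6)*sqrt(1 - ε/(-1/2)): its argument vanishes at ε = -1/2, a square-root branch point, modulus 1/2.
The radius of convergence is the smallest modulus among the singular points: 1/2.
The branch terms are analytic at -11/10 and contribute nothing to the residue; only the rational part matters.
At the order-1 pole -11/10 set g(ε) = (ε - (-11/10))*(rational part) = -22*ε/21 - 5/16.
Simple pole: residue = g(a) at a = -11/10, which is 1411/1680.
List the singular points by increasing real part (a conjugate pair: the negative imaginary part first).


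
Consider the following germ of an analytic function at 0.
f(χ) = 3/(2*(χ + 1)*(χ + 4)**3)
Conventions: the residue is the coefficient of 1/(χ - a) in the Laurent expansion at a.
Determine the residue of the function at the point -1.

The residue is 1/18.

At the order-1 pole -1 set g(χ) = (χ - (-1))*f(χ) = 3/(2*(χ + 4)**3).
Simple pole: residue = g(a) at a = -1, which is 1/18.


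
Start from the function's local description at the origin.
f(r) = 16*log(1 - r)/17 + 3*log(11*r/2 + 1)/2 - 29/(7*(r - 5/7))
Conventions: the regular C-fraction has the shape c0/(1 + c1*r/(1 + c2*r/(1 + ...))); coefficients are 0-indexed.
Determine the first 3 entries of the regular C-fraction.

Taylor coefficients (expand at 0): a_0 = 29/5, a_1 = 26229/1700, a_2 = -400863/34000.
c0 = a_0 = 29/5. Peel one level at a time: if S = 1 + c*r/S' with S'(0) = 1, then c is the r-coefficient of S and S' = c*r/(S - 1).
S_1 = c0/f = 1 + (-26229/9860)*r + (8855859/972196)*r^2 + ...; c1 = -26229/9860.
S_2 = c1*r/(S_1 - 1) = 1 + (14759765/4310299)*r + ...; c2 = 14759765/4310299.

The regular C-fraction coefficients are [29/5, -26229/9860, 14759765/4310299].


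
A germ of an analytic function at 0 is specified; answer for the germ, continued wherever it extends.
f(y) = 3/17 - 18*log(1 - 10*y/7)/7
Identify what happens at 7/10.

The term (-18/7)*log(1 - y/(7/10)) has argument 1 - 7/10/(7/10) = 0 at 7/10: a logarithmic (infinitely-sheeted) branch point; the remaining terms are analytic or single-valued there.

The point is a logarithmic branch point.


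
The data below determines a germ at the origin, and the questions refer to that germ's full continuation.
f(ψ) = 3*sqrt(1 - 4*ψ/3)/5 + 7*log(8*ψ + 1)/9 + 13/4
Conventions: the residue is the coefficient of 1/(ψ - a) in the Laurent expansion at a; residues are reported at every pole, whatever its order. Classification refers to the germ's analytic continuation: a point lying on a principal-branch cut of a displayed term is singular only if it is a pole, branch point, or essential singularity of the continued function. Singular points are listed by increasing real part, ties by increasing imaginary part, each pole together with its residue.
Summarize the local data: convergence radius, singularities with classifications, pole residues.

Radius of convergence at 0: 1/8.
At -1/8: a logarithmic branch point.
At 3/4: an algebraic (square-root) branch point.

Branch term (3/5)*sqrt(1 - ψ/(3/4)): its argument vanishes at ψ = 3/4, a square-root branch point, modulus 3/4.
Branch term (7/9)*log(1 - ψ/(-1/8)): its argument vanishes at ψ = -1/8, a logarithmic branch point, modulus 1/8.
The radius of convergence is the smallest modulus among the singular points: 1/8.
List the singular points by increasing real part (a conjugate pair: the negative imaginary part first).


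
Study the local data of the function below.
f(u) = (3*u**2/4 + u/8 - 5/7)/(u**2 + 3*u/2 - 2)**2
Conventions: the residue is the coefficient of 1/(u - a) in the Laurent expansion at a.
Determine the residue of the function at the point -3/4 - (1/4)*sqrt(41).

The factor u**2 + 3*u/2 - 2 splits as (u - a)(u - a') with a = -3/4 - (1/4)*sqrt(41), a' = -3/4 + (1/4)*sqrt(41). At the order-2 pole a set g(u) = (u - a)^2*f(u) = [3*u**2/4 + u/8 - 5/7] / (u - a')^2.
Order-2 pole: residue = g'(a); g'(-3/4 - (1/4)*sqrt(41)) = -(517/23534)*sqrt(41), so the residue is -(517/23534)*sqrt(41).

The residue is -(517/23534)*sqrt(41).


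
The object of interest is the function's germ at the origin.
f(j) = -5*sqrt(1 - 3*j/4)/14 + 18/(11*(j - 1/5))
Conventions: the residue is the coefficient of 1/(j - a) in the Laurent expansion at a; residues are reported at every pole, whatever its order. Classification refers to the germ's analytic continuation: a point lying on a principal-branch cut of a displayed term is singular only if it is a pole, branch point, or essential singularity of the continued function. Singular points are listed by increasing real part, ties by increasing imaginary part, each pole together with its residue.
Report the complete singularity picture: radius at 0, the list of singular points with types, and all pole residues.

Radius of convergence at 0: 1/5.
At 1/5: a pole of order 1; residue 18/11.
At 4/3: an algebraic (square-root) branch point.

Denominator factor (j - 1/5): pole of order 1 at 1/5, modulus 1/5.
Branch term (-5/14)*sqrt(1 - j/(4/3)): its argument vanishes at j = 4/3, a square-root branch point, modulus 4/3.
The radius of convergence is the smallest modulus among the singular points: 1/5.
The branch term is analytic at 1/5 and contributes nothing to the residue; only the rational part matters.
At the order-1 pole 1/5 set g(j) = (j - (1/5))*(rational part) = 18/11.
Simple pole: residue = g(a) at a = 1/5, which is 18/11.
List the singular points by increasing real part (a conjugate pair: the negative imaginary part first).


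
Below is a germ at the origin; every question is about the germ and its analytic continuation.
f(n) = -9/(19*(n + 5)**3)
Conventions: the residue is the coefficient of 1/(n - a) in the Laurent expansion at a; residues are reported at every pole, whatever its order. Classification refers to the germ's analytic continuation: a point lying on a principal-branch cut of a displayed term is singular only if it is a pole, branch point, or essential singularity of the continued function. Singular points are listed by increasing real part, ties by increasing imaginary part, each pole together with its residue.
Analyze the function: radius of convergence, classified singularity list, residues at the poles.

Denominator factor (n + 5)^3: pole of order 3 at -5, modulus 5.
The radius of convergence is the smallest modulus among the singular points: 5.
At the order-3 pole -5 set g(n) = (n - (-5))^3*f(n) = -9/19.
Order-3 pole: residue = g''(a)/2; g''(-5) = 0, so the residue is 0.

Radius of convergence at 0: 5.
At -5: a pole of order 3; residue 0.


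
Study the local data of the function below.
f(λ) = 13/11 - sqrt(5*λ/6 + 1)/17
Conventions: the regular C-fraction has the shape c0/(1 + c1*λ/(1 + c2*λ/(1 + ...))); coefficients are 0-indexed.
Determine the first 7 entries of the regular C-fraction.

Taylor coefficients (expand at 0): a_0 = 210/187, a_1 = -5/204, a_2 = 25/4896, a_3 = -125/58752, a_4 = 3125/2820096, a_5 = -21875/33841152, a_6 = 109375/270729216.
c0 = a_0 = 210/187. Peel one level at a time: if S = 1 + c*λ/S' with S'(0) = 1, then c is the λ-coefficient of S and S' = c*λ/(S - 1).
S_1 = c0/f = 1 + (11/504)*λ + (-517/127008)*λ^2 + ...; c1 = 11/504.
S_2 = c1*λ/(S_1 - 1) = 1 + (47/252)*λ + (-25/576)*λ^2 + ...; c2 = 47/252.
S_3 = c2*λ/(S_2 - 1) = 1 + (175/752)*λ + (-72625/1696512)*λ^2 + ...; c3 = 175/752.
S_4 = c3*λ/(S_3 - 1) = 1 + (415/2256)*λ + (-25/576)*λ^2 + ...; c4 = 415/2256.
S_5 = c4*λ/(S_4 - 1) = 1 + (235/996)*λ + (-1175/27556)*λ^2 + ...; c5 = 235/996.
S_6 = c5*λ/(S_5 - 1) = 1 + (15/83)*λ + ...; c6 = 15/83.

The regular C-fraction coefficients are [210/187, 11/504, 47/252, 175/752, 415/2256, 235/996, 15/83].


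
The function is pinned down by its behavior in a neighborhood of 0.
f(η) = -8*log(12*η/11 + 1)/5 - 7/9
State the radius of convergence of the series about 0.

Branch term (-8/5)*log(1 - η/(-11/12)): its argument vanishes at η = -11/12, a logarithmic branch point, modulus 11/12.
The radius of convergence is the smallest modulus among the singular points: 11/12.

The radius of convergence is 11/12.


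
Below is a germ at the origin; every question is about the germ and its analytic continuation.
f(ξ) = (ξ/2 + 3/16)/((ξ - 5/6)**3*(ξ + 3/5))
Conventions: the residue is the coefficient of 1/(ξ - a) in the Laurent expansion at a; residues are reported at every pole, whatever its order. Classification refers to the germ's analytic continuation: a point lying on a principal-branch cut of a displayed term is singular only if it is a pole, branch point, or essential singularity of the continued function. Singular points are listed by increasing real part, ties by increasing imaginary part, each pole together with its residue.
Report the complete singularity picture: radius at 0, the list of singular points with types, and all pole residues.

Denominator factor (ξ - 5/6)^3: pole of order 3 at 5/6, modulus 5/6.
Denominator factor (ξ + 3/5): pole of order 1 at -3/5, modulus 3/5.
The radius of convergence is the smallest modulus among the singular points: 3/5.
At the order-1 pole -3/5 set g(ξ) = (ξ - (-3/5))*f(ξ) = (ξ/2 + 3/16)/(ξ - 5/6)**3.
Simple pole: residue = g(a) at a = -3/5, which is 6075/159014.
At the order-3 pole 5/6 set g(ξ) = (ξ - (5/6))^3*f(ξ) = (ξ/2 + 3/16)/(ξ + 3/5).
Order-3 pole: residue = g''(a)/2; g''(5/6) = -6075/79507, so the residue is -6075/159014.
List the singular points by increasing real part (a conjugate pair: the negative imaginary part first).

Radius of convergence at 0: 3/5.
At -3/5: a pole of order 1; residue 6075/159014.
At 5/6: a pole of order 3; residue -6075/159014.


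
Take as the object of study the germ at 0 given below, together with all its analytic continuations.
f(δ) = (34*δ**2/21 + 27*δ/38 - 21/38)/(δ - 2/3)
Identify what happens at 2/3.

The point is a pole of order 1.

The denominator factor δ - 2/3 vanishes at 2/3 and appears to the power 1; the numerator there equals 4601/7182, nonzero, and no other factor vanishes.
Hence a pole whose order is the multiplicity, 1.


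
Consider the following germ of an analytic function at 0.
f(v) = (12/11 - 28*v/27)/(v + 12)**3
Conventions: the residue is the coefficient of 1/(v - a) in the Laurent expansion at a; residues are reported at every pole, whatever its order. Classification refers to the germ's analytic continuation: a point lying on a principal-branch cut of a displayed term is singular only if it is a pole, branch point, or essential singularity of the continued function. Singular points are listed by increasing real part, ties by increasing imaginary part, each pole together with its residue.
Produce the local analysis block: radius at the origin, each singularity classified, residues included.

Radius of convergence at 0: 12.
At -12: a pole of order 3; residue 0.

Denominator factor (v + 12)^3: pole of order 3 at -12, modulus 12.
The radius of convergence is the smallest modulus among the singular points: 12.
At the order-3 pole -12 set g(v) = (v - (-12))^3*f(v) = 12/11 - 28*v/27.
Order-3 pole: residue = g''(a)/2; g''(-12) = 0, so the residue is 0.


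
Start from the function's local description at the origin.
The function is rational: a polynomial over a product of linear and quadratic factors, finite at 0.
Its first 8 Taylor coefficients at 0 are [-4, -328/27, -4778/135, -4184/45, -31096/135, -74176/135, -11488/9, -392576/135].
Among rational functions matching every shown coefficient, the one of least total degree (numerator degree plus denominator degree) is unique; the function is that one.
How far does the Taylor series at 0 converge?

The radius of convergence is 1/2.

No rational of total degree below 4 reproduces all 8 coefficients; solving the [2/2] Pade equations on them gives f(ψ) = (-7*ψ**2/10 + 26*ψ/27 - 1)/(ψ - 1/2)**2, whose expansion matches every shown term.
Denominator factor (ψ - 1/2)^2: pole of order 2 at 1/2, modulus 1/2.
The radius of convergence is the smallest modulus among the singular points: 1/2.


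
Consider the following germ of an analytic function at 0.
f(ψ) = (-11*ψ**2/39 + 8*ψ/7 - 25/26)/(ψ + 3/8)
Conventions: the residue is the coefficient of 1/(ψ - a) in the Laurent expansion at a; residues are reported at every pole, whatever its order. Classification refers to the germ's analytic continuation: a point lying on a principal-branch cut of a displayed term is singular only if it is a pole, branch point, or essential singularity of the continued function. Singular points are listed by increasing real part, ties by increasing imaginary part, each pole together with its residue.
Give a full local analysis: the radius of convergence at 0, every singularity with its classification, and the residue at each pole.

Radius of convergence at 0: 3/8.
At -3/8: a pole of order 1; residue -8327/5824.

Denominator factor (ψ + 3/8): pole of order 1 at -3/8, modulus 3/8.
The radius of convergence is the smallest modulus among the singular points: 3/8.
At the order-1 pole -3/8 set g(ψ) = (ψ - (-3/8))*f(ψ) = -11*ψ**2/39 + 8*ψ/7 - 25/26.
Simple pole: residue = g(a) at a = -3/8, which is -8327/5824.


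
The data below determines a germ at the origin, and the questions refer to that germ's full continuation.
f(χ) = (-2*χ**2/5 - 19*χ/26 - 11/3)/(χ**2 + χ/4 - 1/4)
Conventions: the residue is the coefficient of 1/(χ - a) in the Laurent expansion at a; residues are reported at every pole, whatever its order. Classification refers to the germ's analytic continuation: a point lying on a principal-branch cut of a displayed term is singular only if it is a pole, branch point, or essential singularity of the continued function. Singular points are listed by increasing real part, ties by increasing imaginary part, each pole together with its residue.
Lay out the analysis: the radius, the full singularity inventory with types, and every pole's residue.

Denominator factor (χ**2 + χ/4 - 1/4): discriminant 17/16, real irrational roots -1/8 + (1/8)*sqrt(17) and -1/8 - (1/8)*sqrt(17); poles of order 1, moduli -1/8 + (1/8)*sqrt(17) and 1/8 + (1/8)*sqrt(17).
The radius of convergence is the smallest modulus among the singular points: -1/8 + (1/8)*sqrt(17).
The factor χ**2 + χ/4 - 1/4 splits as (χ - a)(χ - a') with a = -1/8 - (1/8)*sqrt(17), a' = -1/8 + (1/8)*sqrt(17). At the order-1 pole a set g(χ) = (χ - a)*f(χ) = [-2*χ**2/5 - 19*χ/26 - 11/3] / (χ - a').
Simple pole: residue = g(a) at a = -1/8 - (1/8)*sqrt(17), which is -41/130 + (5753/6630)*sqrt(17).
The factor χ**2 + χ/4 - 1/4 splits as (χ - a)(χ - a') with a = -1/8 + (1/8)*sqrt(17), a' = -1/8 - (1/8)*sqrt(17). At the order-1 pole a set g(χ) = (χ - a)*f(χ) = [-2*χ**2/5 - 19*χ/26 - 11/3] / (χ - a').
Simple pole: residue = g(a) at a = -1/8 + (1/8)*sqrt(17), which is -41/130 - (5753/6630)*sqrt(17).
List the singular points by increasing real part (a conjugate pair: the negative imaginary part first).

Radius of convergence at 0: -1/8 + (1/8)*sqrt(17).
At -1/8 - (1/8)*sqrt(17): a pole of order 1; residue -41/130 + (5753/6630)*sqrt(17).
At -1/8 + (1/8)*sqrt(17): a pole of order 1; residue -41/130 - (5753/6630)*sqrt(17).


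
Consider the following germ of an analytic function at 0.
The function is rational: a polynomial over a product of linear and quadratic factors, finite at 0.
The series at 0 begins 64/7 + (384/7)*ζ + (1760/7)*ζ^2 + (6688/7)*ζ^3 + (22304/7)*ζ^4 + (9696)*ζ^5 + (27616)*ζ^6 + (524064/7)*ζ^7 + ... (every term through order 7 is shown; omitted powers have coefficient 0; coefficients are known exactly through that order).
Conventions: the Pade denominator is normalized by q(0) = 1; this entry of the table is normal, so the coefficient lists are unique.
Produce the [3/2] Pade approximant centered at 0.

The Pade approximant has numerator coefficients [64/7, 8896/1701, 493664/18711, 505024/18711]; denominator coefficients [1, -1319/243, 21260/2673].

Taylor coefficients needed (read off): a_0 = 64/7, a_1 = 384/7, a_2 = 1760/7, a_3 = 6688/7, a_4 = 22304/7, a_5 = 9696.
Write the denominator as Q(ζ) = 1 + q1*ζ + q2*ζ^2. Requiring Q*f - P = O(ζ^6) with deg P <= 3 kills the coefficients of ζ^4..ζ^5 in Q*f:
  ζ^4: a_4 + q1*a_3 + q2*a_2 = 0, i.e. 22304/7 + (6688/7)*q1 + (1760/7)*q2 = 0.
  ζ^5: a_5 + q1*a_4 + q2*a_3 = 0, i.e. 9696 + (22304/7)*q1 + (6688/7)*q2 = 0.
Solving this linear system: q1 = -1319/243, q2 = 21260/2673.
The numerator is Q*f truncated at degree 3: P0 = a_0 = 64/7; P1 = a_1 + q1*a_0 = 8896/1701; P2 = a_2 + q1*a_1 + q2*a_0 = 493664/18711; P3 = a_3 + q1*a_2 + q2*a_1 = 505024/18711.


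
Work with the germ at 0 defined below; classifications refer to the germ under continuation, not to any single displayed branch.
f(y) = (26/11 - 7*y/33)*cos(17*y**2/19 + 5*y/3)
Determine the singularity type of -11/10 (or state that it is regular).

There is no denominator, hence no pole anywhere.
The factor cos(17*y**2/19 + 5*y/3) is entire.
So the germ continues analytically to -11/10.

The point is a regular point.


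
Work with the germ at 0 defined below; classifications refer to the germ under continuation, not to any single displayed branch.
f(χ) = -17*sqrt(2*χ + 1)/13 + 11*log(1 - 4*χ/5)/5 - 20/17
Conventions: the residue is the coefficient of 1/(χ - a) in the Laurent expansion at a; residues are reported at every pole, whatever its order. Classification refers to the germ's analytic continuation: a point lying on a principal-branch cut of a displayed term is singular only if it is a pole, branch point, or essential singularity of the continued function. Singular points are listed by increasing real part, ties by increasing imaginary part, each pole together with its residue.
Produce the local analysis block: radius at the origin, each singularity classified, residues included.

Radius of convergence at 0: 1/2.
At -1/2: an algebraic (square-root) branch point.
At 5/4: a logarithmic branch point.

Branch term (-17/13)*sqrt(1 - χ/(-1/2)): its argument vanishes at χ = -1/2, a square-root branch point, modulus 1/2.
Branch term (11/5)*log(1 - χ/(5/4)): its argument vanishes at χ = 5/4, a logarithmic branch point, modulus 5/4.
The radius of convergence is the smallest modulus among the singular points: 1/2.
List the singular points by increasing real part (a conjugate pair: the negative imaginary part first).


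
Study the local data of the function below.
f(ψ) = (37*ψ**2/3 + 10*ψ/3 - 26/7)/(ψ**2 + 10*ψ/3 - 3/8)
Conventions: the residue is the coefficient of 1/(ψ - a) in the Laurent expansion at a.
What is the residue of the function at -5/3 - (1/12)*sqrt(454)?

The residue is -170/9 - (96577/114408)*sqrt(454).

The factor ψ**2 + 10*ψ/3 - 3/8 splits as (ψ - a)(ψ - a') with a = -5/3 - (1/12)*sqrt(454), a' = -5/3 + (1/12)*sqrt(454). At the order-1 pole a set g(ψ) = (ψ - a)*f(ψ) = [37*ψ**2/3 + 10*ψ/3 - 26/7] / (ψ - a').
Simple pole: residue = g(a) at a = -5/3 - (1/12)*sqrt(454), which is -170/9 - (96577/114408)*sqrt(454).


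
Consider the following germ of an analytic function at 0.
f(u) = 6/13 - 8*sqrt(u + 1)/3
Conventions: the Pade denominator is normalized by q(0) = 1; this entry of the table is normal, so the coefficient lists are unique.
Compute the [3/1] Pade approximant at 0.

Taylor coefficients needed (expand at 0): a_0 = -86/39, a_1 = -4/3, a_2 = 1/3, a_3 = -1/6, a_4 = 5/48.
Write the denominator as Q(u) = 1 + q1*u. Requiring Q*f - P = O(u^5) with deg P <= 3 kills the coefficients of u^4..u^4 in Q*f:
  u^4: a_4 + q1*a_3 = 0, i.e. 5/48 + (-1/6)*q1 = 0.
Solving this linear system: q1 = 5/8.
The numerator is Q*f truncated at degree 3: P0 = a_0 = -86/39; P1 = a_1 + q1*a_0 = -141/52; P2 = a_2 + q1*a_1 = -1/2; P3 = a_3 + q1*a_2 = 1/24.

The Pade approximant has numerator coefficients [-86/39, -141/52, -1/2, 1/24]; denominator coefficients [1, 5/8].
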